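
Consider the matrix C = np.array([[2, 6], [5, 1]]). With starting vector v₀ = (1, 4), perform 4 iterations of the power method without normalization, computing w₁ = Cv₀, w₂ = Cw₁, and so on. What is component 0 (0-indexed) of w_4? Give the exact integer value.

w1 = Cv₀ = (2·1 + 6·4; 5·1 + 1·4) = (26, 9)
w2 = Cw1 = (2·26 + 6·9; 5·26 + 1·9) = (106, 139)
w3 = Cw2 = (1046, 669)
w4 = Cw3 = (6106, 5899)
The requested component of w4 is 6106.

6106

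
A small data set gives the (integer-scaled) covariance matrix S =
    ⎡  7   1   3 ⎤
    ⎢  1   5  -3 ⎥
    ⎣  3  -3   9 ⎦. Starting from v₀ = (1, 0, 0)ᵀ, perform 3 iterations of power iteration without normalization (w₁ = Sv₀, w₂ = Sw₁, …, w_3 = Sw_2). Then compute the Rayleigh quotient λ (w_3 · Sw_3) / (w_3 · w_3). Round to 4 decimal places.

λ ≈ 11.2257

w1 = Sv₀ = (7, 1, 3)
w2 = Sw1 = (59, 3, 45)
w3 = Sw2 = (551, -61, 573)
Sw3 = (5515, -1473, 6993)
w3·Sw3 = 551·5515 + (-61)·(-1473) + 573·6993 = 7135607; w3·w3 = 551·551 + (-61)·(-61) + 573·573 = 635651
λ ≈ 7135607/635651 = 11.2257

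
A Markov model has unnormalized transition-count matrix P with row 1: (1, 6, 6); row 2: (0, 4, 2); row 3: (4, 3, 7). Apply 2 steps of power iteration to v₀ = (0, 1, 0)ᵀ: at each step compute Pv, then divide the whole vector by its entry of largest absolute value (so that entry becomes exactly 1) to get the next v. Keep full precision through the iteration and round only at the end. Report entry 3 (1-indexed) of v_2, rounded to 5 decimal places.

Pv0 = (6.000000, 4.000000, 3.000000); divide by 6.000000 → v1 = (1.000000, 0.666667, 0.500000)
Pv1 = (8.000000, 3.666667, 9.500000); divide by 9.500000 → v2 = (0.842105, 0.385965, 1.000000)
Requested entry of v2: 57/57 = 1.00000

1.00000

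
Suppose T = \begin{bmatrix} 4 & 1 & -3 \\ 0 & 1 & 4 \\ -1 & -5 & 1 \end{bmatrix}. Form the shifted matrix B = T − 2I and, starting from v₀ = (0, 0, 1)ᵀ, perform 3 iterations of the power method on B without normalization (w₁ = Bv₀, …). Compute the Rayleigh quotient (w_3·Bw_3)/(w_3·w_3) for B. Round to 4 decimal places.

B = T − 2I has rows (2, 1, -3); (0, -1, 4); (-1, -5, -1)
w1 = Bv₀ = (2·0 + 1·0 + (-3)·1; 0·0 + (-1)·0 + 4·1; (-1)·0 + (-5)·0 + (-1)·1) = (-3, 4, -1)
w2 = Bw1 = (2·(-3) + 1·4 + (-3)·(-1); 0·(-3) + (-1)·4 + 4·(-1); (-1)·(-3) + (-5)·4 + (-1)·(-1)) = (1, -8, -16)
w3 = Bw2 = (42, -56, 55)
Bw3 = (-137, 276, 183)
w3·Bw3 = -11145; w3·w3 = 7925; μ ≈ -11145/7925 = -1.4063

μ ≈ -1.4063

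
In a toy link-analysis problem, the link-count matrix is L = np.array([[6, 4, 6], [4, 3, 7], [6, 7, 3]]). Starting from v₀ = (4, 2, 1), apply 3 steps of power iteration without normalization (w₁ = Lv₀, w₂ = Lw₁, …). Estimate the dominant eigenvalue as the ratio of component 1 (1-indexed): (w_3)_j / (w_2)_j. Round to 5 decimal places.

w1 = Lv₀ = (6·4 + 4·2 + 6·1; 4·4 + 3·2 + 7·1; 6·4 + 7·2 + 3·1) = (38, 29, 41)
w2 = Lw1 = (6·38 + 4·29 + 6·41; 4·38 + 3·29 + 7·41; 6·38 + 7·29 + 3·41) = (590, 526, 554)
w3 = Lw2 = (8968, 7816, 8884)
Ratio at component: 8968 / 590 = 15.20000

λ ≈ 15.20000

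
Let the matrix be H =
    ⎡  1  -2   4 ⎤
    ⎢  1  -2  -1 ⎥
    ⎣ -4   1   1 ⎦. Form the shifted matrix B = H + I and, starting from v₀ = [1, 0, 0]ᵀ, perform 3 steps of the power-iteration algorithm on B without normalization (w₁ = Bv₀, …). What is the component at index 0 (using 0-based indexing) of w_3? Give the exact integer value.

-98

B = H + I has rows (2, -2, 4); (1, -1, -1); (-4, 1, 2)
w1 = Bv₀ = (2, 1, -4)
w2 = Bw1 = (-14, 5, -15)
w3 = Bw2 = (-98, -4, 31)
Requested component of w3: -98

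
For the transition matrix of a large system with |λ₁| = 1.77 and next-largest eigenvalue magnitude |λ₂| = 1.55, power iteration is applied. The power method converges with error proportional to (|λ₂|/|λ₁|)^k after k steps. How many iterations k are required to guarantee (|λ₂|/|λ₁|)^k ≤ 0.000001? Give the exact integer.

105

|λ₂/λ₁| = 1.55/1.77 = 0.87571
Need k ≥ ln(0.000001) / ln(0.87571) = -13.8155 / -0.1327 ≈ 104.092
Smallest integer k satisfying the bound: 105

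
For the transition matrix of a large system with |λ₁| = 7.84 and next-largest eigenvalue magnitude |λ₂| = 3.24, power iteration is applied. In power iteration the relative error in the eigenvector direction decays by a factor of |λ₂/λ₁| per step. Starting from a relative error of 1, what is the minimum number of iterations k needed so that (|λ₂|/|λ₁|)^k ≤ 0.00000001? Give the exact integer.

21

|λ₂/λ₁| = 3.24/7.84 = 0.41327
Need k ≥ ln(0.00000001) / ln(0.41327) = -18.4207 / -0.8837 ≈ 20.846
Smallest integer k satisfying the bound: 21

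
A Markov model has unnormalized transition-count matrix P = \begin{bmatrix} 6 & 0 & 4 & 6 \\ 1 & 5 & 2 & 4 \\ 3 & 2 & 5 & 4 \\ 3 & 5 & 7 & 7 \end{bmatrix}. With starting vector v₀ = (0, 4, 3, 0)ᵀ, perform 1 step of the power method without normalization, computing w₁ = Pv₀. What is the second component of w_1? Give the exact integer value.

w1 = Pv₀ = (6·0 + 0·4 + 4·3 + 6·0; 1·0 + 5·4 + 2·3 + 4·0; 3·0 + 2·4 + 5·3 + 4·0; 3·0 + 5·4 + 7·3 + 7·0) = (12, 26, 23, 41)
The requested component of w1 is 26.

26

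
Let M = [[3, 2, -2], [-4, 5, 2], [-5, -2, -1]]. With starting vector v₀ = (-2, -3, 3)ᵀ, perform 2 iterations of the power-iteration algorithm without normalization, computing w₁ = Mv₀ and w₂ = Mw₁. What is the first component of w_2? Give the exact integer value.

w1 = Mv₀ = (-18, -1, 13)
w2 = Mw1 = (-82, 93, 79)
The requested component of w2 is -82.

-82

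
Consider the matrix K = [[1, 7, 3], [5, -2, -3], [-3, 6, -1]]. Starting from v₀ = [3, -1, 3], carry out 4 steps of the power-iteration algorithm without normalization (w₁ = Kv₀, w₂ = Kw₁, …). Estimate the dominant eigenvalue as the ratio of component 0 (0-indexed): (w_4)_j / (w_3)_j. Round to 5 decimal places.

-0.31448

w1 = Kv₀ = (1·3 + 7·(-1) + 3·3; 5·3 + (-2)·(-1) + (-3)·3; (-3)·3 + 6·(-1) + (-1)·3) = (5, 8, -18)
w2 = Kw1 = (1·5 + 7·8 + 3·(-18); 5·5 + (-2)·8 + (-3)·(-18); (-3)·5 + 6·8 + (-1)·(-18)) = (7, 63, 51)
w3 = Kw2 = (601, -244, 306)
w4 = Kw3 = (-189, 2575, -3573)
Ratio at component: -189 / 601 = -0.31448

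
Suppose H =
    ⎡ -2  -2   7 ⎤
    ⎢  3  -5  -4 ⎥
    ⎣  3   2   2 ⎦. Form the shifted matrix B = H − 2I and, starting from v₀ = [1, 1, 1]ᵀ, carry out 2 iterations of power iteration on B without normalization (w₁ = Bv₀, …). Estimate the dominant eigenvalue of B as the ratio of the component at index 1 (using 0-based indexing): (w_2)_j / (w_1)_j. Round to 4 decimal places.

B = H − 2I has rows (-4, -2, 7); (3, -7, -4); (3, 2, 0)
w1 = Bv₀ = ((-4)·1 + (-2)·1 + 7·1; 3·1 + (-7)·1 + (-4)·1; 3·1 + 2·1 + 0·1) = (1, -8, 5)
w2 = Bw1 = ((-4)·1 + (-2)·(-8) + 7·5; 3·1 + (-7)·(-8) + (-4)·5; 3·1 + 2·(-8) + 0·5) = (47, 39, -13)
Ratio: 39/-8 = -4.8750

-4.8750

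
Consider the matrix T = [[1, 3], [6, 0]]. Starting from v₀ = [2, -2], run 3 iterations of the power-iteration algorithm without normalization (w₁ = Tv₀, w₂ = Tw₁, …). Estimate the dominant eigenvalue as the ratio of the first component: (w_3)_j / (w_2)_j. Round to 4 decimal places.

w1 = Tv₀ = (1·2 + 3·(-2); 6·2 + 0·(-2)) = (-4, 12)
w2 = Tw1 = (1·(-4) + 3·12; 6·(-4) + 0·12) = (32, -24)
w3 = Tw2 = (-40, 192)
Ratio at component: -40 / 32 = -1.2500

-1.2500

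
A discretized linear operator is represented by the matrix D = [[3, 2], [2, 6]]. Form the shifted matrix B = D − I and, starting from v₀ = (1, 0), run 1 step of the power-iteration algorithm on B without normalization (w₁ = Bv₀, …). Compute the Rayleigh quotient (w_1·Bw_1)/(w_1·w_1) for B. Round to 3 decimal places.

5.500

B = D − I has rows (2, 2); (2, 5)
w1 = Bv₀ = (2·1 + 2·0; 2·1 + 5·0) = (2, 2)
Bw1 = (8, 14)
w1·Bw1 = 44; w1·w1 = 8; μ ≈ 44/8 = 5.500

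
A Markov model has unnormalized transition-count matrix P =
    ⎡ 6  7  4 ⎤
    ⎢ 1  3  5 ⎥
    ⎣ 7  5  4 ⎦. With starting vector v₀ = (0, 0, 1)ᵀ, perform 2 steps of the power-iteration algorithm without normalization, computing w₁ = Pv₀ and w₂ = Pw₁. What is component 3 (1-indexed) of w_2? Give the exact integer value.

69

w1 = Pv₀ = (4, 5, 4)
w2 = Pw1 = (75, 39, 69)
The requested component of w2 is 69.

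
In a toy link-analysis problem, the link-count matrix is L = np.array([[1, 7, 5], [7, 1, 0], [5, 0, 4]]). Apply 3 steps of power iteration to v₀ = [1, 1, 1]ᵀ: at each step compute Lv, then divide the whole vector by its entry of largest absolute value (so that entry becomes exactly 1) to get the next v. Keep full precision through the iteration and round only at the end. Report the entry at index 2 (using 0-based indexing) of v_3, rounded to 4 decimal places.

0.7424

Lv0 = (13.00000, 8.00000, 9.00000); divide by 13.00000 → v1 = (1.00000, 0.61538, 0.69231)
Lv1 = (8.76923, 7.61538, 7.76923); divide by 8.76923 → v2 = (1.00000, 0.86842, 0.88596)
Lv2 = (11.50877, 7.86842, 8.54386); divide by 11.50877 → v3 = (1.00000, 0.68369, 0.74238)
Requested entry of v3: 974/1312 = 0.7424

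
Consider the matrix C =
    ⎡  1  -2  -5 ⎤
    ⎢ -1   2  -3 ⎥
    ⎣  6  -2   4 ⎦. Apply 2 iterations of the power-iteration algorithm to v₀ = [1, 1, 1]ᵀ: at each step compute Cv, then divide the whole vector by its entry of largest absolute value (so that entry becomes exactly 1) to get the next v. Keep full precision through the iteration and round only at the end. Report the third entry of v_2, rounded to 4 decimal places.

0.0000

Cv0 = (-6.00000, -2.00000, 8.00000); divide by 8.00000 → v1 = (-0.75000, -0.25000, 1.00000)
Cv1 = (-5.25000, -2.75000, 0.00000); divide by -5.25000 → v2 = (1.00000, 0.52381, 0.00000)
Requested entry of v2: 0/-42 = 0.0000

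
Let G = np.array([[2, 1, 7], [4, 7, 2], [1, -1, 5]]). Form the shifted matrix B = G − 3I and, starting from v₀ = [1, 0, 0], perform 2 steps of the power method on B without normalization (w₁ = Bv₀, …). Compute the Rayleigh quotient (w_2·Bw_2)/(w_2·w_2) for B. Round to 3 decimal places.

B = G − 3I has rows (-1, 1, 7); (4, 4, 2); (1, -1, 2)
w1 = Bv₀ = (-1, 4, 1)
w2 = Bw1 = (12, 14, -3)
Bw2 = (-19, 98, -8)
w2·Bw2 = 1168; w2·w2 = 349; μ ≈ 1168/349 = 3.347

μ ≈ 3.347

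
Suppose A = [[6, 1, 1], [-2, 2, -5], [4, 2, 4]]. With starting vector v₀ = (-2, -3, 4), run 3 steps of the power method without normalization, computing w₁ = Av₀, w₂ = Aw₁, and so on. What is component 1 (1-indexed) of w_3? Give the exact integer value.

w1 = Av₀ = (6·(-2) + 1·(-3) + 1·4; (-2)·(-2) + 2·(-3) + (-5)·4; 4·(-2) + 2·(-3) + 4·4) = (-11, -22, 2)
w2 = Aw1 = (6·(-11) + 1·(-22) + 1·2; (-2)·(-11) + 2·(-22) + (-5)·2; 4·(-11) + 2·(-22) + 4·2) = (-86, -32, -80)
w3 = Aw2 = (-628, 508, -728)
The requested component of w3 is -628.

-628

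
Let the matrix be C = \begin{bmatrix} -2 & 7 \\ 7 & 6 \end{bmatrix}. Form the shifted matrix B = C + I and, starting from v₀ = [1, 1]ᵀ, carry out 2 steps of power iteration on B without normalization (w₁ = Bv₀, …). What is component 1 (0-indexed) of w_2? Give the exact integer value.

B = C + I has rows (-1, 7); (7, 7)
w1 = Bv₀ = (6, 14)
w2 = Bw1 = (92, 140)
Requested component of w2: 140

140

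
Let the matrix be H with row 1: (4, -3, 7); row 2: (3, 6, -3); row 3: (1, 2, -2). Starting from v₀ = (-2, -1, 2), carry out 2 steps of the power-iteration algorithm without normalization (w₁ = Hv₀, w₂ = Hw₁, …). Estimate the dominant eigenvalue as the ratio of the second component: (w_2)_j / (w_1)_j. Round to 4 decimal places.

3.1667

w1 = Hv₀ = (9, -18, -8)
w2 = Hw1 = (34, -57, -11)
Ratio at component: -57 / -18 = 3.1667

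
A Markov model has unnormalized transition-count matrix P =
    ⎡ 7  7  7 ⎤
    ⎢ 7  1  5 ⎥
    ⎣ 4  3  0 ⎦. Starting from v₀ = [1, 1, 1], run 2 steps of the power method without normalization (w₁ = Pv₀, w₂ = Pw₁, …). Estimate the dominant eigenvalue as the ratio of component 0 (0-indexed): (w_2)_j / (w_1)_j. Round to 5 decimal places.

w1 = Pv₀ = (7·1 + 7·1 + 7·1; 7·1 + 1·1 + 5·1; 4·1 + 3·1 + 0·1) = (21, 13, 7)
w2 = Pw1 = (7·21 + 7·13 + 7·7; 7·21 + 1·13 + 5·7; 4·21 + 3·13 + 0·7) = (287, 195, 123)
Ratio at component: 287 / 21 = 13.66667

13.66667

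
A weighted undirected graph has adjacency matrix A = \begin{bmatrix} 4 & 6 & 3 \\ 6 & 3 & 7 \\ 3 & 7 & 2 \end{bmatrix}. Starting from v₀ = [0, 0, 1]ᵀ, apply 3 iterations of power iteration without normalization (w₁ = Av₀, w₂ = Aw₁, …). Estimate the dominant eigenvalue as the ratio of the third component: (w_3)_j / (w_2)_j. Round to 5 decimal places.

w1 = Av₀ = (3, 7, 2)
w2 = Aw1 = (60, 53, 62)
w3 = Aw2 = (744, 953, 675)
Ratio at component: 675 / 62 = 10.88710

10.88710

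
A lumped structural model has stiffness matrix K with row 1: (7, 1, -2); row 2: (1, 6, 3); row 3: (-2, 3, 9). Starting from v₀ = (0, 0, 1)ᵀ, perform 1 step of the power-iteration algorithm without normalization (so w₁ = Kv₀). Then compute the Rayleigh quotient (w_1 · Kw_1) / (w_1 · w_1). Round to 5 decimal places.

w1 = Kv₀ = (7·0 + 1·0 + (-2)·1; 1·0 + 6·0 + 3·1; (-2)·0 + 3·0 + 9·1) = (-2, 3, 9)
Kw1 = (-29, 43, 94)
w1·Kw1 = (-2)·(-29) + 3·43 + 9·94 = 1033; w1·w1 = (-2)·(-2) + 3·3 + 9·9 = 94
λ ≈ 1033/94 = 10.98936

10.98936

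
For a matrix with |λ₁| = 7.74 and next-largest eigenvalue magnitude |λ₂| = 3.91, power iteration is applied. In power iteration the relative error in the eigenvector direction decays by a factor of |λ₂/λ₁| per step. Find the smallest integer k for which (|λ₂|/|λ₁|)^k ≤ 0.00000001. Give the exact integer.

27

|λ₂/λ₁| = 3.91/7.74 = 0.50517
Need k ≥ ln(0.00000001) / ln(0.50517) = -18.4207 / -0.6829 ≈ 26.976
Smallest integer k satisfying the bound: 27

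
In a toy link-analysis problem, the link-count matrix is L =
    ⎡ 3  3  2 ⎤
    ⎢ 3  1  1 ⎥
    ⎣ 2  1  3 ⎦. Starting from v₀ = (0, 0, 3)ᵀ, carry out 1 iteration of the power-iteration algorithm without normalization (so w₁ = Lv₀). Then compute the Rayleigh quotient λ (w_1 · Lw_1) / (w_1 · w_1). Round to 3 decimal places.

5.857

w1 = Lv₀ = (3·0 + 3·0 + 2·3; 3·0 + 1·0 + 1·3; 2·0 + 1·0 + 3·3) = (6, 3, 9)
Lw1 = (45, 30, 42)
w1·Lw1 = 6·45 + 3·30 + 9·42 = 738; w1·w1 = 6·6 + 3·3 + 9·9 = 126
λ ≈ 738/126 = 5.857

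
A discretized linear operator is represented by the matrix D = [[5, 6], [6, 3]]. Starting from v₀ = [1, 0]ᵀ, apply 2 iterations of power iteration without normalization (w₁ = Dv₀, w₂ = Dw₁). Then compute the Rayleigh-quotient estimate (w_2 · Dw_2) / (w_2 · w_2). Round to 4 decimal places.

w1 = Dv₀ = (5, 6)
w2 = Dw1 = (61, 48)
Dw2 = (593, 510)
w2·Dw2 = 61·593 + 48·510 = 60653; w2·w2 = 61·61 + 48·48 = 6025
λ ≈ 60653/6025 = 10.0669

λ ≈ 10.0669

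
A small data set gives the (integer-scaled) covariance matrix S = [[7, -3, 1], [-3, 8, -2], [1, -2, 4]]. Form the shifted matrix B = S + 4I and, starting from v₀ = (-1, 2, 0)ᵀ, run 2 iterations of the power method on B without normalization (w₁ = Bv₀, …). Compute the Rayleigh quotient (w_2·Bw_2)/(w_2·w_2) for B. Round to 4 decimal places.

μ ≈ 15.1410

B = S + 4I has rows (11, -3, 1); (-3, 12, -2); (1, -2, 8)
w1 = Bv₀ = (11·(-1) + (-3)·2 + 1·0; (-3)·(-1) + 12·2 + (-2)·0; 1·(-1) + (-2)·2 + 8·0) = (-17, 27, -5)
w2 = Bw1 = (11·(-17) + (-3)·27 + 1·(-5); (-3)·(-17) + 12·27 + (-2)·(-5); 1·(-17) + (-2)·27 + 8·(-5)) = (-273, 385, -111)
Bw2 = (-4269, 5661, -1931)
w2·Bw2 = 3559263; w2·w2 = 235075; μ ≈ 3559263/235075 = 15.1410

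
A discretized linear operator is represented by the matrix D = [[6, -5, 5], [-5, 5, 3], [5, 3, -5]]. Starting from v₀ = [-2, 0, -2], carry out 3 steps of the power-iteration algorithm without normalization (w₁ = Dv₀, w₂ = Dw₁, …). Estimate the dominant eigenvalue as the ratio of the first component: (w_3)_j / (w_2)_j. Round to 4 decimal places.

w1 = Dv₀ = (6·(-2) + (-5)·0 + 5·(-2); (-5)·(-2) + 5·0 + 3·(-2); 5·(-2) + 3·0 + (-5)·(-2)) = (-22, 4, 0)
w2 = Dw1 = (6·(-22) + (-5)·4 + 5·0; (-5)·(-22) + 5·4 + 3·0; 5·(-22) + 3·4 + (-5)·0) = (-152, 130, -98)
w3 = Dw2 = (-2052, 1116, 120)
Ratio at component: -2052 / -152 = 13.5000

λ ≈ 13.5000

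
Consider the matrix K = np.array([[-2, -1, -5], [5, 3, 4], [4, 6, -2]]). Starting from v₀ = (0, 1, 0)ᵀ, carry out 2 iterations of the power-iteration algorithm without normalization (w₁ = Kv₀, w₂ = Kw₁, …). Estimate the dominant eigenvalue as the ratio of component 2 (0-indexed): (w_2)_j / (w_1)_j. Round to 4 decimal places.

w1 = Kv₀ = ((-2)·0 + (-1)·1 + (-5)·0; 5·0 + 3·1 + 4·0; 4·0 + 6·1 + (-2)·0) = (-1, 3, 6)
w2 = Kw1 = ((-2)·(-1) + (-1)·3 + (-5)·6; 5·(-1) + 3·3 + 4·6; 4·(-1) + 6·3 + (-2)·6) = (-31, 28, 2)
Ratio at component: 2 / 6 = 0.3333

λ ≈ 0.3333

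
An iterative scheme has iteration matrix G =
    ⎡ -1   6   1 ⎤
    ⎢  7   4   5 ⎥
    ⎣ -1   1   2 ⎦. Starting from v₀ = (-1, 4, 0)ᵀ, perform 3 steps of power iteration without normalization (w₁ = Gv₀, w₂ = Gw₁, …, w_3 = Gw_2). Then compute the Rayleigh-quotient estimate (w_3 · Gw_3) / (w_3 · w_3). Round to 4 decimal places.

w1 = Gv₀ = ((-1)·(-1) + 6·4 + 1·0; 7·(-1) + 4·4 + 5·0; (-1)·(-1) + 1·4 + 2·0) = (25, 9, 5)
w2 = Gw1 = ((-1)·25 + 6·9 + 1·5; 7·25 + 4·9 + 5·5; (-1)·25 + 1·9 + 2·5) = (34, 236, -6)
w3 = Gw2 = (1376, 1152, 190)
Gw3 = (5726, 15190, 156)
w3·Gw3 = 1376·5726 + 1152·15190 + 190·156 = 25407496; w3·w3 = 1376·1376 + 1152·1152 + 190·190 = 3256580
λ ≈ 25407496/3256580 = 7.8019

7.8019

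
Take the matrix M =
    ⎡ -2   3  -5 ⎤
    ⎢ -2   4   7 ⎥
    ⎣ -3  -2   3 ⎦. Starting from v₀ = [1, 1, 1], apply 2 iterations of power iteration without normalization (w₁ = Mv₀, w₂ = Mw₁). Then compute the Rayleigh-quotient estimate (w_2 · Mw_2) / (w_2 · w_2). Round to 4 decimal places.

w1 = Mv₀ = (-4, 9, -2)
w2 = Mw1 = (45, 30, -12)
Mw2 = (60, -54, -231)
w2·Mw2 = 45·60 + 30·(-54) + (-12)·(-231) = 3852; w2·w2 = 45·45 + 30·30 + (-12)·(-12) = 3069
λ ≈ 3852/3069 = 1.2551

1.2551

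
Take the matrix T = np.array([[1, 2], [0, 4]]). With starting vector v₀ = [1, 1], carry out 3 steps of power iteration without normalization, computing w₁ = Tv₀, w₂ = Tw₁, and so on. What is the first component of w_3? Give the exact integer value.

43

w1 = Tv₀ = (1·1 + 2·1; 0·1 + 4·1) = (3, 4)
w2 = Tw1 = (1·3 + 2·4; 0·3 + 4·4) = (11, 16)
w3 = Tw2 = (43, 64)
The requested component of w3 is 43.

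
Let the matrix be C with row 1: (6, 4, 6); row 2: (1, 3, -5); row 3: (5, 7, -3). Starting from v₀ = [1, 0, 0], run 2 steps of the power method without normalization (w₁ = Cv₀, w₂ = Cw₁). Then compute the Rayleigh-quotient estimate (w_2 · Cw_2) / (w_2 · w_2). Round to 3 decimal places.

w1 = Cv₀ = (6, 1, 5)
w2 = Cw1 = (70, -16, 22)
Cw2 = (488, -88, 172)
w2·Cw2 = 70·488 + (-16)·(-88) + 22·172 = 39352; w2·w2 = 70·70 + (-16)·(-16) + 22·22 = 5640
λ ≈ 39352/5640 = 6.977

6.977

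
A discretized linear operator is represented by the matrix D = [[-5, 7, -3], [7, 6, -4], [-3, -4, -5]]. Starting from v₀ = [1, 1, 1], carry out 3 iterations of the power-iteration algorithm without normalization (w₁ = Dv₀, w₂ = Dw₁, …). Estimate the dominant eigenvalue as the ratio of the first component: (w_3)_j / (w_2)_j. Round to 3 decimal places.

0.615

w1 = Dv₀ = (-1, 9, -12)
w2 = Dw1 = (104, 95, 27)
w3 = Dw2 = (64, 1190, -827)
Ratio at component: 64 / 104 = 0.615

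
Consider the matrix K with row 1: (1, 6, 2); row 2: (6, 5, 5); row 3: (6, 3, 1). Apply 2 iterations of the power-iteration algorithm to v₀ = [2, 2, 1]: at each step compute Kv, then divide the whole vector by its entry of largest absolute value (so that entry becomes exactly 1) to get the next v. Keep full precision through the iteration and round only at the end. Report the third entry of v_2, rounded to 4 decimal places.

0.6012

Kv0 = (16.00000, 27.00000, 19.00000); divide by 27.00000 → v1 = (0.59259, 1.00000, 0.70370)
Kv1 = (8.00000, 12.07407, 7.25926); divide by 12.07407 → v2 = (0.66258, 1.00000, 0.60123)
Requested entry of v2: 196/326 = 0.6012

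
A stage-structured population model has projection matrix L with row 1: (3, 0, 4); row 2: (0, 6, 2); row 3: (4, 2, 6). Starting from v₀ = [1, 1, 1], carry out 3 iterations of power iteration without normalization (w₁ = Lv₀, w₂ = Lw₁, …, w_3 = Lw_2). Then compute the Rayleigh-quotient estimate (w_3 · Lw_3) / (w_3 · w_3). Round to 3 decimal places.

λ ≈ 9.559

w1 = Lv₀ = (7, 8, 12)
w2 = Lw1 = (69, 72, 116)
w3 = Lw2 = (671, 664, 1116)
Lw3 = (6477, 6216, 10708)
w3·Lw3 = 671·6477 + 664·6216 + 1116·10708 = 20423619; w3·w3 = 671·671 + 664·664 + 1116·1116 = 2136593
λ ≈ 20423619/2136593 = 9.559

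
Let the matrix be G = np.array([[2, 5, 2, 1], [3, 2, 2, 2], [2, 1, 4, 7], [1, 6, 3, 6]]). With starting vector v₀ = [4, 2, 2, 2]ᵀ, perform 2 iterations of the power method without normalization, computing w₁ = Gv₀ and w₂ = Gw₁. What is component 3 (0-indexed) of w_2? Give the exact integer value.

468

w1 = Gv₀ = (2·4 + 5·2 + 2·2 + 1·2; 3·4 + 2·2 + 2·2 + 2·2; 2·4 + 1·2 + 4·2 + 7·2; 1·4 + 6·2 + 3·2 + 6·2) = (24, 24, 32, 34)
w2 = Gw1 = (2·24 + 5·24 + 2·32 + 1·34; 3·24 + 2·24 + 2·32 + 2·34; 2·24 + 1·24 + 4·32 + 7·34; 1·24 + 6·24 + 3·32 + 6·34) = (266, 252, 438, 468)
The requested component of w2 is 468.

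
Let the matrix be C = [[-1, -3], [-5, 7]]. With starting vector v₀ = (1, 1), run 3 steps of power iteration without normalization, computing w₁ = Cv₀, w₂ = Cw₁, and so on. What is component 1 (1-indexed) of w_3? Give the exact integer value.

-100

w1 = Cv₀ = (-4, 2)
w2 = Cw1 = (-2, 34)
w3 = Cw2 = (-100, 248)
The requested component of w3 is -100.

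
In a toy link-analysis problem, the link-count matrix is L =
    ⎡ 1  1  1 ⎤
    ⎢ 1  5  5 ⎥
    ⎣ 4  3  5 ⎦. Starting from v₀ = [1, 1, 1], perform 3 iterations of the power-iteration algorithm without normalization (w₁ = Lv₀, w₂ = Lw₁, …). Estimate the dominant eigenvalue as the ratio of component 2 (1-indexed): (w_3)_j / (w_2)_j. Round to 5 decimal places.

λ ≈ 9.66949

w1 = Lv₀ = (3, 11, 12)
w2 = Lw1 = (26, 118, 105)
w3 = Lw2 = (249, 1141, 983)
Ratio at component: 1141 / 118 = 9.66949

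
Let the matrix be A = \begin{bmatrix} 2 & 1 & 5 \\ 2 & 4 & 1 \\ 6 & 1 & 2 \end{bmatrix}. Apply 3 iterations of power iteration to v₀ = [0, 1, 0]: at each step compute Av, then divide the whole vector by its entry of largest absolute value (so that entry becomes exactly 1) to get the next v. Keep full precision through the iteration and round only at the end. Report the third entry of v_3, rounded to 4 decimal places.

Av0 = (1.00000, 4.00000, 1.00000); divide by 4.00000 → v1 = (0.25000, 1.00000, 0.25000)
Av1 = (2.75000, 4.75000, 3.00000); divide by 4.75000 → v2 = (0.57895, 1.00000, 0.63158)
Av2 = (5.31579, 5.78947, 5.73684); divide by 5.78947 → v3 = (0.91818, 1.00000, 0.99091)
Requested entry of v3: 109/110 = 0.9909

0.9909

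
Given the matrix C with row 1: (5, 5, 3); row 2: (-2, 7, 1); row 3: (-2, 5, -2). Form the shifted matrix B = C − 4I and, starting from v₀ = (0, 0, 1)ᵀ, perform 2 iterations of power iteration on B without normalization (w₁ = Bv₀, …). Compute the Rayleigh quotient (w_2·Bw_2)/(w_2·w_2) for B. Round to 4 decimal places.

B = C − 4I has rows (1, 5, 3); (-2, 3, 1); (-2, 5, -6)
w1 = Bv₀ = (3, 1, -6)
w2 = Bw1 = (-10, -9, 35)
Bw2 = (50, 28, -235)
w2·Bw2 = -8977; w2·w2 = 1406; μ ≈ -8977/1406 = -6.3848

μ ≈ -6.3848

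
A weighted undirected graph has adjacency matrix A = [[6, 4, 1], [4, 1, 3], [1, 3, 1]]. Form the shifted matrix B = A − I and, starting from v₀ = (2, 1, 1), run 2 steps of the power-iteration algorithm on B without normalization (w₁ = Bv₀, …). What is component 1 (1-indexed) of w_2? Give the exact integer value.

124

B = A − I has rows (5, 4, 1); (4, 0, 3); (1, 3, 0)
w1 = Bv₀ = (15, 11, 5)
w2 = Bw1 = (124, 75, 48)
Requested component of w2: 124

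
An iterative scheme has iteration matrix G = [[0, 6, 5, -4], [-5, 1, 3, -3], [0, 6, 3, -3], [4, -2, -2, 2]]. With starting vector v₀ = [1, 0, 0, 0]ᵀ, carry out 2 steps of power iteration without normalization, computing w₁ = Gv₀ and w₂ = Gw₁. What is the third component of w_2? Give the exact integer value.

-42

w1 = Gv₀ = (0·1 + 6·0 + 5·0 + (-4)·0; (-5)·1 + 1·0 + 3·0 + (-3)·0; 0·1 + 6·0 + 3·0 + (-3)·0; 4·1 + (-2)·0 + (-2)·0 + 2·0) = (0, -5, 0, 4)
w2 = Gw1 = (0·0 + 6·(-5) + 5·0 + (-4)·4; (-5)·0 + 1·(-5) + 3·0 + (-3)·4; 0·0 + 6·(-5) + 3·0 + (-3)·4; 4·0 + (-2)·(-5) + (-2)·0 + 2·4) = (-46, -17, -42, 18)
The requested component of w2 is -42.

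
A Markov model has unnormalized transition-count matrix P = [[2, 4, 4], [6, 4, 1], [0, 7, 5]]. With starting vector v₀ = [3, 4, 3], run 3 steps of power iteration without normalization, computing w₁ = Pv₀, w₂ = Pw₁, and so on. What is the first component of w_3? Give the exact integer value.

4252

w1 = Pv₀ = (34, 37, 43)
w2 = Pw1 = (388, 395, 474)
w3 = Pw2 = (4252, 4382, 5135)
The requested component of w3 is 4252.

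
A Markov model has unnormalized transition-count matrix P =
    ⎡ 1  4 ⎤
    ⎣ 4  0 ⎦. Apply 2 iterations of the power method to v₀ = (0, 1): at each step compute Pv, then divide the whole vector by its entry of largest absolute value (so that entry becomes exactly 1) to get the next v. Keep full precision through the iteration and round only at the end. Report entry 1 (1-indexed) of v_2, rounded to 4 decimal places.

Pv0 = (4.00000, 0.00000); divide by 4.00000 → v1 = (1.00000, 0.00000)
Pv1 = (1.00000, 4.00000); divide by 4.00000 → v2 = (0.25000, 1.00000)
Requested entry of v2: 4/16 = 0.2500

0.2500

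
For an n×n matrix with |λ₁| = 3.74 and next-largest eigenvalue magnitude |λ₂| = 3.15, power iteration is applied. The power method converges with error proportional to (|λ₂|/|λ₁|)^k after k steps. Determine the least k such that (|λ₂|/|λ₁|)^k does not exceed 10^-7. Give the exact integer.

94

|λ₂/λ₁| = 3.15/3.74 = 0.84225
Need k ≥ ln(10^-7) / ln(0.84225) = -16.1181 / -0.1717 ≈ 93.883
Smallest integer k satisfying the bound: 94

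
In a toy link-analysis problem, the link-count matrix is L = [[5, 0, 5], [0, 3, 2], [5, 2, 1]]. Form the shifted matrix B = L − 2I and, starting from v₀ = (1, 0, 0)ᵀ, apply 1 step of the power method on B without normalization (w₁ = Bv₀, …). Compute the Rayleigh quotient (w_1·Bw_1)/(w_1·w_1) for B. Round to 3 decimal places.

B = L − 2I has rows (3, 0, 5); (0, 1, 2); (5, 2, -1)
w1 = Bv₀ = (3, 0, 5)
Bw1 = (34, 10, 10)
w1·Bw1 = 152; w1·w1 = 34; μ ≈ 152/34 = 4.471

4.471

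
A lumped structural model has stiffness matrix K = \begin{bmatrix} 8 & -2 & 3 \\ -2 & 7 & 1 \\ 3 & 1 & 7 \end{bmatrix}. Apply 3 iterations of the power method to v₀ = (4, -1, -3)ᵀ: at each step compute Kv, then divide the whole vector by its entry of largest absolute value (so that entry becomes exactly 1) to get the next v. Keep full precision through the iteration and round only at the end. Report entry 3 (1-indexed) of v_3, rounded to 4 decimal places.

0.1721

Kv0 = (25.00000, -18.00000, -10.00000); divide by 25.00000 → v1 = (1.00000, -0.72000, -0.40000)
Kv1 = (8.24000, -7.44000, -0.52000); divide by 8.24000 → v2 = (1.00000, -0.90291, -0.06311)
Kv2 = (9.61650, -8.38350, 1.65534); divide by 9.61650 → v3 = (1.00000, -0.87178, 0.17214)
Requested entry of v3: 341/1981 = 0.1721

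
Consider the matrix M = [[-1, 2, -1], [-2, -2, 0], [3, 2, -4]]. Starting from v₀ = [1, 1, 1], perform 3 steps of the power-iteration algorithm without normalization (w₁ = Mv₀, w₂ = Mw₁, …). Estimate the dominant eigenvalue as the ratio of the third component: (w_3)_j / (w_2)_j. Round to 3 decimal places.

w1 = Mv₀ = (0, -4, 1)
w2 = Mw1 = (-9, 8, -12)
w3 = Mw2 = (37, 2, 37)
Ratio at component: 37 / -12 = -3.083

-3.083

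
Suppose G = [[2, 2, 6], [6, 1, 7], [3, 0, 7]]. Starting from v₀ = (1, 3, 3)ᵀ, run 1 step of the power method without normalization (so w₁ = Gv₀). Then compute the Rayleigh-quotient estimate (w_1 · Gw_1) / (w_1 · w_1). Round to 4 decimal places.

10.7714

w1 = Gv₀ = (26, 30, 24)
Gw1 = (256, 354, 246)
w1·Gw1 = 26·256 + 30·354 + 24·246 = 23180; w1·w1 = 26·26 + 30·30 + 24·24 = 2152
λ ≈ 23180/2152 = 10.7714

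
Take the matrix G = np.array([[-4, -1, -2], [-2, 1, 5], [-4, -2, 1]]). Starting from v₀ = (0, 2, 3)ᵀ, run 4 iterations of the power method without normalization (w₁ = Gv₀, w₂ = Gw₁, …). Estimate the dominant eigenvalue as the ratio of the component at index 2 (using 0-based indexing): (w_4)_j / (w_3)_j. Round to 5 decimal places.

λ ≈ -2.16535

w1 = Gv₀ = (-8, 17, -1)
w2 = Gw1 = (17, 28, -3)
w3 = Gw2 = (-90, -21, -127)
w4 = Gw3 = (635, -476, 275)
Ratio at component: 275 / -127 = -2.16535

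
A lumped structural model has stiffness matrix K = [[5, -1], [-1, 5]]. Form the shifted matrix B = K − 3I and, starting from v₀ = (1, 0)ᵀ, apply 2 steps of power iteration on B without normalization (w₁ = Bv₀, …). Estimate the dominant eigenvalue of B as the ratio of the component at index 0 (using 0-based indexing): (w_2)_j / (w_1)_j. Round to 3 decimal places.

B = K − 3I has rows (2, -1); (-1, 2)
w1 = Bv₀ = (2·1 + (-1)·0; (-1)·1 + 2·0) = (2, -1)
w2 = Bw1 = (2·2 + (-1)·(-1); (-1)·2 + 2·(-1)) = (5, -4)
Ratio: 5/2 = 2.500

μ ≈ 2.500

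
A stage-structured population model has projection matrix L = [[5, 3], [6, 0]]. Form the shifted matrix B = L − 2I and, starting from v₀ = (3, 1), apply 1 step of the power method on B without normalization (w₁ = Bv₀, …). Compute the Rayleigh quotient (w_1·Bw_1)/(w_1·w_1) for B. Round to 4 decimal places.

μ ≈ 4.1200

B = L − 2I has rows (3, 3); (6, -2)
w1 = Bv₀ = (3·3 + 3·1; 6·3 + (-2)·1) = (12, 16)
Bw1 = (84, 40)
w1·Bw1 = 1648; w1·w1 = 400; μ ≈ 1648/400 = 4.1200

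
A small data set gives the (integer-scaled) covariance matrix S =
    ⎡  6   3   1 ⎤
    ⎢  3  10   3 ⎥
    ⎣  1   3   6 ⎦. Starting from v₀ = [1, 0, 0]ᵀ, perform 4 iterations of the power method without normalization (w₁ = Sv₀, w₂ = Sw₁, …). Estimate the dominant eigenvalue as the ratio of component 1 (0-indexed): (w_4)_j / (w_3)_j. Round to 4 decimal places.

λ ≈ 13.2700

w1 = Sv₀ = (6·1 + 3·0 + 1·0; 3·1 + 10·0 + 3·0; 1·1 + 3·0 + 6·0) = (6, 3, 1)
w2 = Sw1 = (6·6 + 3·3 + 1·1; 3·6 + 10·3 + 3·1; 1·6 + 3·3 + 6·1) = (46, 51, 21)
w3 = Sw2 = (450, 711, 325)
w4 = Sw3 = (5158, 9435, 4533)
Ratio at component: 9435 / 711 = 13.2700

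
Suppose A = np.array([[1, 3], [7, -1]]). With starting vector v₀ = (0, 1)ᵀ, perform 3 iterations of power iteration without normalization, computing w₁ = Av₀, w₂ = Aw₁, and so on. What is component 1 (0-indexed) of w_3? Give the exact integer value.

-22

w1 = Av₀ = (1·0 + 3·1; 7·0 + (-1)·1) = (3, -1)
w2 = Aw1 = (1·3 + 3·(-1); 7·3 + (-1)·(-1)) = (0, 22)
w3 = Aw2 = (66, -22)
The requested component of w3 is -22.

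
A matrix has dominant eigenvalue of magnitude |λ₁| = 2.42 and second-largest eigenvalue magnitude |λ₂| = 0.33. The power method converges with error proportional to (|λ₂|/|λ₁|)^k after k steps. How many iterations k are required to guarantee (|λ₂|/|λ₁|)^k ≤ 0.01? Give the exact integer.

|λ₂/λ₁| = 0.33/2.42 = 0.13636
Need k ≥ ln(0.01) / ln(0.13636) = -4.6052 / -1.9924 ≈ 2.311
Smallest integer k satisfying the bound: 3

3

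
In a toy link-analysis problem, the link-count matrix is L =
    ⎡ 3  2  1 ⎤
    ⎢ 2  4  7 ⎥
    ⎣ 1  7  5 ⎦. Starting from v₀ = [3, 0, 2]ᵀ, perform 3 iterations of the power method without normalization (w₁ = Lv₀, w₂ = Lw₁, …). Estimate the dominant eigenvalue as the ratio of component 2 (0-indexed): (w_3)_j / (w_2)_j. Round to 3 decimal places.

λ ≈ 11.653

w1 = Lv₀ = (3·3 + 2·0 + 1·2; 2·3 + 4·0 + 7·2; 1·3 + 7·0 + 5·2) = (11, 20, 13)
w2 = Lw1 = (3·11 + 2·20 + 1·13; 2·11 + 4·20 + 7·13; 1·11 + 7·20 + 5·13) = (86, 193, 216)
w3 = Lw2 = (860, 2456, 2517)
Ratio at component: 2517 / 216 = 11.653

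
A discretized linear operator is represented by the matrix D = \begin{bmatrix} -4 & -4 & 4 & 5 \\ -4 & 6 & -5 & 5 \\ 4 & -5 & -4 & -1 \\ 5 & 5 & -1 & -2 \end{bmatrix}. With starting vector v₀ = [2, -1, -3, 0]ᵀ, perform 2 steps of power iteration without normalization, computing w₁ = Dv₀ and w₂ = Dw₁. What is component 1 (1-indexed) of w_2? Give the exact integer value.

w1 = Dv₀ = ((-4)·2 + (-4)·(-1) + 4·(-3) + 5·0; (-4)·2 + 6·(-1) + (-5)·(-3) + 5·0; 4·2 + (-5)·(-1) + (-4)·(-3) + (-1)·0; 5·2 + 5·(-1) + (-1)·(-3) + (-2)·0) = (-16, 1, 25, 8)
w2 = Dw1 = ((-4)·(-16) + (-4)·1 + 4·25 + 5·8; (-4)·(-16) + 6·1 + (-5)·25 + 5·8; 4·(-16) + (-5)·1 + (-4)·25 + (-1)·8; 5·(-16) + 5·1 + (-1)·25 + (-2)·8) = (200, -15, -177, -116)
The requested component of w2 is 200.

200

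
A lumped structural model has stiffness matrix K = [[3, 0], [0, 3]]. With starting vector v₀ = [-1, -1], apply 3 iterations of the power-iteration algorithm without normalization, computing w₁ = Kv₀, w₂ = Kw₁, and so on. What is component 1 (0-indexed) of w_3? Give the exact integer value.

w1 = Kv₀ = (-3, -3)
w2 = Kw1 = (-9, -9)
w3 = Kw2 = (-27, -27)
The requested component of w3 is -27.

-27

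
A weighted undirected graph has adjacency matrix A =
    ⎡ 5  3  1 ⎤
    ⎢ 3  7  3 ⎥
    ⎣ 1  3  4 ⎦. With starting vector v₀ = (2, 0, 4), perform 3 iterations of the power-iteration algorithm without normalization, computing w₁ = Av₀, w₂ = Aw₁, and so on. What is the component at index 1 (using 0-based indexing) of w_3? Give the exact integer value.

w1 = Av₀ = (14, 18, 18)
w2 = Aw1 = (142, 222, 140)
w3 = Aw2 = (1516, 2400, 1368)
The requested component of w3 is 2400.

2400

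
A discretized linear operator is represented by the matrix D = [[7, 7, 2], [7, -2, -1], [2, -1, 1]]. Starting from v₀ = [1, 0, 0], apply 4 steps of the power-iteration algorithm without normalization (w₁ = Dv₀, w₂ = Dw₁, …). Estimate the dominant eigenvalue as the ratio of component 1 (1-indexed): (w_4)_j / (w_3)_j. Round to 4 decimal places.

w1 = Dv₀ = (7·1 + 7·0 + 2·0; 7·1 + (-2)·0 + (-1)·0; 2·1 + (-1)·0 + 1·0) = (7, 7, 2)
w2 = Dw1 = (7·7 + 7·7 + 2·2; 7·7 + (-2)·7 + (-1)·2; 2·7 + (-1)·7 + 1·2) = (102, 33, 9)
w3 = Dw2 = (963, 639, 180)
w4 = Dw3 = (11574, 5283, 1467)
Ratio at component: 11574 / 963 = 12.0187

12.0187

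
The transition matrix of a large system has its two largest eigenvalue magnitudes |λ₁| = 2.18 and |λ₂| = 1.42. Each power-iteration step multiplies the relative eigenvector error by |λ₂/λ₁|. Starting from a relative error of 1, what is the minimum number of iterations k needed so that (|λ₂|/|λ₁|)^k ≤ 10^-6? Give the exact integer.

|λ₂/λ₁| = 1.42/2.18 = 0.65138
Need k ≥ ln(10^-6) / ln(0.65138) = -13.8155 / -0.4287 ≈ 32.229
Smallest integer k satisfying the bound: 33

33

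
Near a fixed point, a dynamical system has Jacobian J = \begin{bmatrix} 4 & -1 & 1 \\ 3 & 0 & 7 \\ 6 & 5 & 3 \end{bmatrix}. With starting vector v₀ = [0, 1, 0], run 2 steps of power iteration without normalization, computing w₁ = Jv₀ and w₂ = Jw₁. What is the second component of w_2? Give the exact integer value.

32

w1 = Jv₀ = (4·0 + (-1)·1 + 1·0; 3·0 + 0·1 + 7·0; 6·0 + 5·1 + 3·0) = (-1, 0, 5)
w2 = Jw1 = (4·(-1) + (-1)·0 + 1·5; 3·(-1) + 0·0 + 7·5; 6·(-1) + 5·0 + 3·5) = (1, 32, 9)
The requested component of w2 is 32.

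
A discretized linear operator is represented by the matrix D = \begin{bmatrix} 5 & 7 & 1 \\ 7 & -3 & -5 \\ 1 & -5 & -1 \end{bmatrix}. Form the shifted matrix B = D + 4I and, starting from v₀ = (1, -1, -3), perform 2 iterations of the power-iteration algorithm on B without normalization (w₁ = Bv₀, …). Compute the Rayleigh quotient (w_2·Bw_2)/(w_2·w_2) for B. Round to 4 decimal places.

B = D + 4I has rows (9, 7, 1); (7, 1, -5); (1, -5, 3)
w1 = Bv₀ = (-1, 21, -3)
w2 = Bw1 = (135, 29, -115)
Bw2 = (1303, 1549, -355)
w2·Bw2 = 261651; w2·w2 = 32291; μ ≈ 261651/32291 = 8.1029

8.1029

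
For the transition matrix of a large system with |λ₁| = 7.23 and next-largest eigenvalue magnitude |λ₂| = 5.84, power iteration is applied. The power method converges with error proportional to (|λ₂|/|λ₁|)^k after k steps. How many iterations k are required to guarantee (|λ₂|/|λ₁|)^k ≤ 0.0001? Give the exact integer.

|λ₂/λ₁| = 5.84/7.23 = 0.80775
Need k ≥ ln(0.0001) / ln(0.80775) = -9.2103 / -0.2135 ≈ 43.138
Smallest integer k satisfying the bound: 44

44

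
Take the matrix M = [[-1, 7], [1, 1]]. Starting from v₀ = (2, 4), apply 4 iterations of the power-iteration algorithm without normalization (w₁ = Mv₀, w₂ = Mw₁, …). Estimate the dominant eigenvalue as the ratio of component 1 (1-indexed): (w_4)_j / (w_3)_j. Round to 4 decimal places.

0.6154

w1 = Mv₀ = ((-1)·2 + 7·4; 1·2 + 1·4) = (26, 6)
w2 = Mw1 = ((-1)·26 + 7·6; 1·26 + 1·6) = (16, 32)
w3 = Mw2 = (208, 48)
w4 = Mw3 = (128, 256)
Ratio at component: 128 / 208 = 0.6154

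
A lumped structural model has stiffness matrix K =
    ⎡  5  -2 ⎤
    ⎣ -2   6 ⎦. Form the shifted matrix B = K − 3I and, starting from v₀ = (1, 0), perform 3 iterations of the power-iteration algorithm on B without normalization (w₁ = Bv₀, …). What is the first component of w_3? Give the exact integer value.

B = K − 3I has rows (2, -2); (-2, 3)
w1 = Bv₀ = (2·1 + (-2)·0; (-2)·1 + 3·0) = (2, -2)
w2 = Bw1 = (2·2 + (-2)·(-2); (-2)·2 + 3·(-2)) = (8, -10)
w3 = Bw2 = (36, -46)
Requested component of w3: 36

36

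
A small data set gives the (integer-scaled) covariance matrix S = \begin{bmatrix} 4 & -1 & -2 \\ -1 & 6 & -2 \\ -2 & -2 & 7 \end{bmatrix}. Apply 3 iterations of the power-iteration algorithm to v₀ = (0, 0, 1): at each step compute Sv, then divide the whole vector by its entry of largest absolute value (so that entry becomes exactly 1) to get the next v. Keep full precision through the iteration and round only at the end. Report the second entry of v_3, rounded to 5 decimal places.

-0.48871

Sv0 = (-2.000000, -2.000000, 7.000000); divide by 7.000000 → v1 = (-0.285714, -0.285714, 1.000000)
Sv1 = (-2.857143, -3.428571, 8.142857); divide by 8.142857 → v2 = (-0.350877, -0.421053, 1.000000)
Sv2 = (-2.982456, -4.175439, 8.543860); divide by 8.543860 → v3 = (-0.349076, -0.488706, 1.000000)
Requested entry of v3: -238/487 = -0.48871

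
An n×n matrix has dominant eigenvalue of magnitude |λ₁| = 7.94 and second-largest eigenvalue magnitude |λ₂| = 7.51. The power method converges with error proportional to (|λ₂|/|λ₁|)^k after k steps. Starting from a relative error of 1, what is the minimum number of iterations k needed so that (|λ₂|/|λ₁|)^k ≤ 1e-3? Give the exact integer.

|λ₂/λ₁| = 7.51/7.94 = 0.94584
Need k ≥ ln(1e-3) / ln(0.94584) = -6.9078 / -0.0557 ≈ 124.067
Smallest integer k satisfying the bound: 125

125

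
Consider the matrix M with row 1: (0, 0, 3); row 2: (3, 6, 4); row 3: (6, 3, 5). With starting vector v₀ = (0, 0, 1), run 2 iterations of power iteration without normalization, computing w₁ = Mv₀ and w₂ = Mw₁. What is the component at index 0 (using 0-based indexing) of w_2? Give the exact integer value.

w1 = Mv₀ = (0·0 + 0·0 + 3·1; 3·0 + 6·0 + 4·1; 6·0 + 3·0 + 5·1) = (3, 4, 5)
w2 = Mw1 = (0·3 + 0·4 + 3·5; 3·3 + 6·4 + 4·5; 6·3 + 3·4 + 5·5) = (15, 53, 55)
The requested component of w2 is 15.

15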